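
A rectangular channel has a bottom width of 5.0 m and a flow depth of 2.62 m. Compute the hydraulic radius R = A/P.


For a rectangular section:
Flow area A = b * y = 5.0 * 2.62 = 13.1 m^2.
Wetted perimeter P = b + 2y = 5.0 + 2*2.62 = 10.24 m.
Hydraulic radius R = A/P = 13.1 / 10.24 = 1.2793 m.

1.2793


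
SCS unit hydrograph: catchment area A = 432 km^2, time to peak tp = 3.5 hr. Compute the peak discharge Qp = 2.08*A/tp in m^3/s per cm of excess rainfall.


SCS formula: Qp = 2.08 * A / tp.
Qp = 2.08 * 432 / 3.5
   = 898.56 / 3.5
   = 256.73 m^3/s per cm.

256.73


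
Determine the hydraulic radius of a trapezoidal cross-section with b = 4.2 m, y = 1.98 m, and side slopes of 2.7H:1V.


For a trapezoidal section with side slope z:
A = (b + z*y)*y = (4.2 + 2.7*1.98)*1.98 = 18.901 m^2.
P = b + 2*y*sqrt(1 + z^2) = 4.2 + 2*1.98*sqrt(1 + 2.7^2) = 15.602 m.
R = A/P = 18.901 / 15.602 = 1.2115 m.

1.2115


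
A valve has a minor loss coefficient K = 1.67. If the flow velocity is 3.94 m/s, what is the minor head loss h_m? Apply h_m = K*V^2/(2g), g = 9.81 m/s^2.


Minor loss formula: h_m = K * V^2/(2g).
V^2 = 3.94^2 = 15.5236.
V^2/(2g) = 15.5236 / 19.62 = 0.7912 m.
h_m = 1.67 * 0.7912 = 1.3213 m.

1.3213


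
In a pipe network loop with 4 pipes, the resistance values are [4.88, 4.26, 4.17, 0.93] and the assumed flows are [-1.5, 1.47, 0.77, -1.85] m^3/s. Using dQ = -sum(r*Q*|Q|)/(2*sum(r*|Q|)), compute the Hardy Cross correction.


Numerator terms (r*Q*|Q|): 4.88*-1.5*|-1.5| = -10.98; 4.26*1.47*|1.47| = 9.2054; 4.17*0.77*|0.77| = 2.4724; 0.93*-1.85*|-1.85| = -3.1829.
Sum of numerator = -2.4851.
Denominator terms (r*|Q|): 4.88*|-1.5| = 7.32; 4.26*|1.47| = 6.2622; 4.17*|0.77| = 3.2109; 0.93*|-1.85| = 1.7205.
2 * sum of denominator = 2 * 18.5136 = 37.0272.
dQ = --2.4851 / 37.0272 = 0.0671 m^3/s.

0.0671


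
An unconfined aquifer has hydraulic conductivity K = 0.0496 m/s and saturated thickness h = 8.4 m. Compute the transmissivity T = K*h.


Transmissivity is defined as T = K * h.
T = 0.0496 * 8.4
  = 0.4166 m^2/s.

0.4166


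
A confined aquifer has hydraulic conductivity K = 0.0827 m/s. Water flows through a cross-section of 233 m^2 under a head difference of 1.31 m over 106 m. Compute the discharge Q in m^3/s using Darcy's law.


Darcy's law: Q = K * A * i, where i = dh/L.
Hydraulic gradient i = 1.31 / 106 = 0.012358.
Q = 0.0827 * 233 * 0.012358
  = 0.2381 m^3/s.

0.2381


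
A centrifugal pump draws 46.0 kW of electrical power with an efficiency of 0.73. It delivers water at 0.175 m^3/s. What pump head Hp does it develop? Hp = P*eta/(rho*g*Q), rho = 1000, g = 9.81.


Pump head formula: Hp = P * eta / (rho * g * Q).
Numerator: P * eta = 46.0 * 1000 * 0.73 = 33580.0 W.
Denominator: rho * g * Q = 1000 * 9.81 * 0.175 = 1716.75.
Hp = 33580.0 / 1716.75 = 19.56 m.

19.56


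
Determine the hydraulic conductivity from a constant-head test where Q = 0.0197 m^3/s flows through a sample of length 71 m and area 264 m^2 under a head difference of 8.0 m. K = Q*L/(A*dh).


From K = Q*L / (A*dh):
Numerator: Q*L = 0.0197 * 71 = 1.3987.
Denominator: A*dh = 264 * 8.0 = 2112.0.
K = 1.3987 / 2112.0 = 0.000662 m/s.

0.000662


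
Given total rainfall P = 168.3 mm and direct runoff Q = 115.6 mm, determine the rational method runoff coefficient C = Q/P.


The runoff coefficient C = runoff depth / rainfall depth.
C = 115.6 / 168.3
  = 0.6869.

0.6869


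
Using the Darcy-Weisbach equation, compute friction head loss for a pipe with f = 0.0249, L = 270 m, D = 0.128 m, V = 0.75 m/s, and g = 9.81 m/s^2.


Darcy-Weisbach equation: h_f = f * (L/D) * V^2/(2g).
f * L/D = 0.0249 * 270/0.128 = 52.5234.
V^2/(2g) = 0.75^2 / (2*9.81) = 0.5625 / 19.62 = 0.0287 m.
h_f = 52.5234 * 0.0287 = 1.506 m.

1.506


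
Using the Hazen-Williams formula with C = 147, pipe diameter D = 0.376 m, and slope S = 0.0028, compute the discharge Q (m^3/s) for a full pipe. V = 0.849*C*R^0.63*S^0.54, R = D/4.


For a full circular pipe, R = D/4 = 0.376/4 = 0.094 m.
V = 0.849 * 147 * 0.094^0.63 * 0.0028^0.54
  = 0.849 * 147 * 0.225461 * 0.041828
  = 1.177 m/s.
Pipe area A = pi*D^2/4 = pi*0.376^2/4 = 0.111 m^2.
Q = A * V = 0.111 * 1.177 = 0.1307 m^3/s.

0.1307


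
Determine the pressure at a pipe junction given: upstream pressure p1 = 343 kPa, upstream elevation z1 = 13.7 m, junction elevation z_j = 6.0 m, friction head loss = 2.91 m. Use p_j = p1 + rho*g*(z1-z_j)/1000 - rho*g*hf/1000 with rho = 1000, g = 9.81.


Junction pressure: p_j = p1 + rho*g*(z1 - z_j)/1000 - rho*g*hf/1000.
Elevation term = 1000*9.81*(13.7 - 6.0)/1000 = 75.537 kPa.
Friction term = 1000*9.81*2.91/1000 = 28.547 kPa.
p_j = 343 + 75.537 - 28.547 = 389.99 kPa.

389.99


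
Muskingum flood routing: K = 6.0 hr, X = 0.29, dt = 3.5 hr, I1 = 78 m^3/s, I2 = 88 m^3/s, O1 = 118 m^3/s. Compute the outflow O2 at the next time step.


Muskingum coefficients:
denom = 2*K*(1-X) + dt = 2*6.0*(1-0.29) + 3.5 = 12.02.
C0 = (dt - 2*K*X)/denom = (3.5 - 2*6.0*0.29)/12.02 = 0.0017.
C1 = (dt + 2*K*X)/denom = (3.5 + 2*6.0*0.29)/12.02 = 0.5807.
C2 = (2*K*(1-X) - dt)/denom = 0.4176.
O2 = C0*I2 + C1*I1 + C2*O1
   = 0.0017*88 + 0.5807*78 + 0.4176*118
   = 94.72 m^3/s.

94.72


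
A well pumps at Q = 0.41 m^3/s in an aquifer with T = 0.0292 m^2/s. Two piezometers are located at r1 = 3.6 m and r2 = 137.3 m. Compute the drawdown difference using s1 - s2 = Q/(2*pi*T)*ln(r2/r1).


Thiem equation: s1 - s2 = Q/(2*pi*T) * ln(r2/r1).
ln(r2/r1) = ln(137.3/3.6) = 3.6412.
Q/(2*pi*T) = 0.41 / (2*pi*0.0292) = 0.41 / 0.1835 = 2.2347.
s1 - s2 = 2.2347 * 3.6412 = 8.1371 m.

8.1371


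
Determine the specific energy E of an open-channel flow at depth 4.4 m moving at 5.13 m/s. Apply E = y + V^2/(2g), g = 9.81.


Specific energy E = y + V^2/(2g).
Velocity head = V^2/(2g) = 5.13^2 / (2*9.81) = 26.3169 / 19.62 = 1.3413 m.
E = 4.4 + 1.3413 = 5.7413 m.

5.7413


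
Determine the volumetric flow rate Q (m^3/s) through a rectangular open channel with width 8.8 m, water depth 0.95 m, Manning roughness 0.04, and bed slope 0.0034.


For a rectangular channel, the cross-sectional area A = b * y = 8.8 * 0.95 = 8.36 m^2.
The wetted perimeter P = b + 2y = 8.8 + 2*0.95 = 10.7 m.
Hydraulic radius R = A/P = 8.36/10.7 = 0.7813 m.
Velocity V = (1/n)*R^(2/3)*S^(1/2) = (1/0.04)*0.7813^(2/3)*0.0034^(1/2) = 1.2366 m/s.
Discharge Q = A * V = 8.36 * 1.2366 = 10.338 m^3/s.

10.338


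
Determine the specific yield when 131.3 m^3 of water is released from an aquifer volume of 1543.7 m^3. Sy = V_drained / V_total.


Specific yield Sy = Volume drained / Total volume.
Sy = 131.3 / 1543.7
   = 0.0851.

0.0851


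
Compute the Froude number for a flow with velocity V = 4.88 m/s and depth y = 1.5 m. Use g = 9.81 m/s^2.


The Froude number is defined as Fr = V / sqrt(g*y).
g*y = 9.81 * 1.5 = 14.715.
sqrt(g*y) = sqrt(14.715) = 3.836.
Fr = 4.88 / 3.836 = 1.2722.

1.2722


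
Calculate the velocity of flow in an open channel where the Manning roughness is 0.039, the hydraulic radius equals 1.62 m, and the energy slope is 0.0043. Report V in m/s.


Manning's equation gives V = (1/n) * R^(2/3) * S^(1/2).
First, compute R^(2/3) = 1.62^(2/3) = 1.3794.
Next, S^(1/2) = 0.0043^(1/2) = 0.065574.
Then 1/n = 1/0.039 = 25.64.
V = 25.64 * 1.3794 * 0.065574 = 2.3192 m/s.

2.3192


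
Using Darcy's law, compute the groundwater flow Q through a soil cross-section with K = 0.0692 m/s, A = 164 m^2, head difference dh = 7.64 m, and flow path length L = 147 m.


Darcy's law: Q = K * A * i, where i = dh/L.
Hydraulic gradient i = 7.64 / 147 = 0.051973.
Q = 0.0692 * 164 * 0.051973
  = 0.5898 m^3/s.

0.5898


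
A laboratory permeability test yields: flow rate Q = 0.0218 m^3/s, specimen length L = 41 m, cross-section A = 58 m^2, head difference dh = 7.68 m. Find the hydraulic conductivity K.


From K = Q*L / (A*dh):
Numerator: Q*L = 0.0218 * 41 = 0.8938.
Denominator: A*dh = 58 * 7.68 = 445.44.
K = 0.8938 / 445.44 = 0.002007 m/s.

0.002007


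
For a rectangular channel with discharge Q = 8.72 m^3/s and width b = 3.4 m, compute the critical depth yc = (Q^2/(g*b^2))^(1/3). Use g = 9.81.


Using yc = (Q^2 / (g * b^2))^(1/3):
Q^2 = 8.72^2 = 76.04.
g * b^2 = 9.81 * 3.4^2 = 9.81 * 11.56 = 113.4.
Q^2 / (g*b^2) = 76.04 / 113.4 = 0.6705.
yc = 0.6705^(1/3) = 0.8753 m.

0.8753


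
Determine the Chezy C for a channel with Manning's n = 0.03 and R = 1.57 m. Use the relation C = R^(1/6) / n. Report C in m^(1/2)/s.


The Chezy coefficient relates to Manning's n through C = R^(1/6) / n.
R^(1/6) = 1.57^(1/6) = 1.078077.
C = 1.078077 / 0.03 = 35.94 m^(1/2)/s.

35.94


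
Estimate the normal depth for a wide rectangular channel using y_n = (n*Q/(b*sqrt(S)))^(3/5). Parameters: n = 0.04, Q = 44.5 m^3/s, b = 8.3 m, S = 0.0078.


We use the wide-channel approximation y_n = (n*Q/(b*sqrt(S)))^(3/5).
sqrt(S) = sqrt(0.0078) = 0.088318.
Numerator: n*Q = 0.04 * 44.5 = 1.78.
Denominator: b*sqrt(S) = 8.3 * 0.088318 = 0.733039.
arg = 2.4283.
y_n = 2.4283^(3/5) = 1.7029 m.

1.7029


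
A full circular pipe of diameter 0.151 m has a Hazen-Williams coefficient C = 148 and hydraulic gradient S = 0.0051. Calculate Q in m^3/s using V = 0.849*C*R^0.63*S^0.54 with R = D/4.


For a full circular pipe, R = D/4 = 0.151/4 = 0.0377 m.
V = 0.849 * 148 * 0.0377^0.63 * 0.0051^0.54
  = 0.849 * 148 * 0.126899 * 0.057821
  = 0.922 m/s.
Pipe area A = pi*D^2/4 = pi*0.151^2/4 = 0.0179 m^2.
Q = A * V = 0.0179 * 0.922 = 0.0165 m^3/s.

0.0165


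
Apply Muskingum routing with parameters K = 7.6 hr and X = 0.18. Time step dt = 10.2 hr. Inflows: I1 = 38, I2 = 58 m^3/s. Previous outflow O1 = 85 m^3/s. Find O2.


Muskingum coefficients:
denom = 2*K*(1-X) + dt = 2*7.6*(1-0.18) + 10.2 = 22.664.
C0 = (dt - 2*K*X)/denom = (10.2 - 2*7.6*0.18)/22.664 = 0.3293.
C1 = (dt + 2*K*X)/denom = (10.2 + 2*7.6*0.18)/22.664 = 0.5708.
C2 = (2*K*(1-X) - dt)/denom = 0.0999.
O2 = C0*I2 + C1*I1 + C2*O1
   = 0.3293*58 + 0.5708*38 + 0.0999*85
   = 49.28 m^3/s.

49.28


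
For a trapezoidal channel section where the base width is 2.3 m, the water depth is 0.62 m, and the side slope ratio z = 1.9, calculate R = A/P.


For a trapezoidal section with side slope z:
A = (b + z*y)*y = (2.3 + 1.9*0.62)*0.62 = 2.156 m^2.
P = b + 2*y*sqrt(1 + z^2) = 2.3 + 2*0.62*sqrt(1 + 1.9^2) = 4.962 m.
R = A/P = 2.156 / 4.962 = 0.4345 m.

0.4345


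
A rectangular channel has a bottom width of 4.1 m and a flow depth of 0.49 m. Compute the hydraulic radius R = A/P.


For a rectangular section:
Flow area A = b * y = 4.1 * 0.49 = 2.01 m^2.
Wetted perimeter P = b + 2y = 4.1 + 2*0.49 = 5.08 m.
Hydraulic radius R = A/P = 2.01 / 5.08 = 0.3955 m.

0.3955


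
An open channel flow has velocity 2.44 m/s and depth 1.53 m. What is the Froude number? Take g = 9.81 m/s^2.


The Froude number is defined as Fr = V / sqrt(g*y).
g*y = 9.81 * 1.53 = 15.0093.
sqrt(g*y) = sqrt(15.0093) = 3.8742.
Fr = 2.44 / 3.8742 = 0.6298.

0.6298


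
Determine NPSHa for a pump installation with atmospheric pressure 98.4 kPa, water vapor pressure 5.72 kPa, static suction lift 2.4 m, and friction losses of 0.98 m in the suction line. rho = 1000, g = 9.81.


NPSHa = p_atm/(rho*g) - z_s - hf_s - p_vap/(rho*g).
p_atm/(rho*g) = 98.4*1000 / (1000*9.81) = 10.031 m.
p_vap/(rho*g) = 5.72*1000 / (1000*9.81) = 0.583 m.
NPSHa = 10.031 - 2.4 - 0.98 - 0.583
      = 6.07 m.

6.07


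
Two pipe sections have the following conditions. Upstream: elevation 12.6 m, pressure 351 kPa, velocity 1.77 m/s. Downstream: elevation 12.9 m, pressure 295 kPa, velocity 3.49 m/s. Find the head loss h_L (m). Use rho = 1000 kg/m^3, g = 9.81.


Total head at each section: H = z + p/(rho*g) + V^2/(2g).
H1 = 12.6 + 351*1000/(1000*9.81) + 1.77^2/(2*9.81)
   = 12.6 + 35.78 + 0.1597
   = 48.539 m.
H2 = 12.9 + 295*1000/(1000*9.81) + 3.49^2/(2*9.81)
   = 12.9 + 30.071 + 0.6208
   = 43.592 m.
h_L = H1 - H2 = 48.539 - 43.592 = 4.947 m.

4.947


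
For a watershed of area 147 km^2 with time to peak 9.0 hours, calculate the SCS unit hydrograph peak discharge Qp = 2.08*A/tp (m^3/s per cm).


SCS formula: Qp = 2.08 * A / tp.
Qp = 2.08 * 147 / 9.0
   = 305.76 / 9.0
   = 33.97 m^3/s per cm.

33.97


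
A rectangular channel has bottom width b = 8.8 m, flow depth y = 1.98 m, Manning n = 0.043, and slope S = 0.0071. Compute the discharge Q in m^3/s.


For a rectangular channel, the cross-sectional area A = b * y = 8.8 * 1.98 = 17.42 m^2.
The wetted perimeter P = b + 2y = 8.8 + 2*1.98 = 12.76 m.
Hydraulic radius R = A/P = 17.42/12.76 = 1.3655 m.
Velocity V = (1/n)*R^(2/3)*S^(1/2) = (1/0.043)*1.3655^(2/3)*0.0071^(1/2) = 2.4119 m/s.
Discharge Q = A * V = 17.42 * 2.4119 = 42.025 m^3/s.

42.025


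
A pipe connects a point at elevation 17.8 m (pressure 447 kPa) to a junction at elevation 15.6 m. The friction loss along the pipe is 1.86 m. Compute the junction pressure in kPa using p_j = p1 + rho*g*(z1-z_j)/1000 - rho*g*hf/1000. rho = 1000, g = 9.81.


Junction pressure: p_j = p1 + rho*g*(z1 - z_j)/1000 - rho*g*hf/1000.
Elevation term = 1000*9.81*(17.8 - 15.6)/1000 = 21.582 kPa.
Friction term = 1000*9.81*1.86/1000 = 18.247 kPa.
p_j = 447 + 21.582 - 18.247 = 450.34 kPa.

450.34


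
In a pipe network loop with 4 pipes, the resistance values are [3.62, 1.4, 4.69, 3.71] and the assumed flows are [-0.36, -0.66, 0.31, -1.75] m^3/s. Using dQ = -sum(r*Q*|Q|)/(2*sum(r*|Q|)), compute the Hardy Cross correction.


Numerator terms (r*Q*|Q|): 3.62*-0.36*|-0.36| = -0.4692; 1.4*-0.66*|-0.66| = -0.6098; 4.69*0.31*|0.31| = 0.4507; 3.71*-1.75*|-1.75| = -11.3619.
Sum of numerator = -11.9902.
Denominator terms (r*|Q|): 3.62*|-0.36| = 1.3032; 1.4*|-0.66| = 0.924; 4.69*|0.31| = 1.4539; 3.71*|-1.75| = 6.4925.
2 * sum of denominator = 2 * 10.1736 = 20.3472.
dQ = --11.9902 / 20.3472 = 0.5893 m^3/s.

0.5893


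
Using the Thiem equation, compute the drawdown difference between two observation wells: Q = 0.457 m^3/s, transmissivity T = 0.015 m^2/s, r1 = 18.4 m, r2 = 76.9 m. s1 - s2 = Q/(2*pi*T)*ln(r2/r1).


Thiem equation: s1 - s2 = Q/(2*pi*T) * ln(r2/r1).
ln(r2/r1) = ln(76.9/18.4) = 1.4302.
Q/(2*pi*T) = 0.457 / (2*pi*0.015) = 0.457 / 0.0942 = 4.8489.
s1 - s2 = 4.8489 * 1.4302 = 6.9347 m.

6.9347


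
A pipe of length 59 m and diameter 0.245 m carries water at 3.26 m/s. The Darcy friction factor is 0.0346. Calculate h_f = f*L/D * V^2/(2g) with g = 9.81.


Darcy-Weisbach equation: h_f = f * (L/D) * V^2/(2g).
f * L/D = 0.0346 * 59/0.245 = 8.3322.
V^2/(2g) = 3.26^2 / (2*9.81) = 10.6276 / 19.62 = 0.5417 m.
h_f = 8.3322 * 0.5417 = 4.513 m.

4.513


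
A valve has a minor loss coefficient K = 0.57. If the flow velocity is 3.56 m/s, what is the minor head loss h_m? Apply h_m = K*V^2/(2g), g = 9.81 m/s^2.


Minor loss formula: h_m = K * V^2/(2g).
V^2 = 3.56^2 = 12.6736.
V^2/(2g) = 12.6736 / 19.62 = 0.646 m.
h_m = 0.57 * 0.646 = 0.3682 m.

0.3682


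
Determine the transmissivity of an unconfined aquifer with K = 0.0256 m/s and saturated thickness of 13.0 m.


Transmissivity is defined as T = K * h.
T = 0.0256 * 13.0
  = 0.3328 m^2/s.

0.3328


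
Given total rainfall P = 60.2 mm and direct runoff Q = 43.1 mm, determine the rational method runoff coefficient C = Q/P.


The runoff coefficient C = runoff depth / rainfall depth.
C = 43.1 / 60.2
  = 0.7159.

0.7159


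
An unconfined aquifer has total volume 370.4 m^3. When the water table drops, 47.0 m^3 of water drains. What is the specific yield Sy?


Specific yield Sy = Volume drained / Total volume.
Sy = 47.0 / 370.4
   = 0.1269.

0.1269


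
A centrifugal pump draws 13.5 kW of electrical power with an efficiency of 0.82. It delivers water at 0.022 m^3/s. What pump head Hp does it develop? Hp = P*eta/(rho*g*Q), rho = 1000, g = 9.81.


Pump head formula: Hp = P * eta / (rho * g * Q).
Numerator: P * eta = 13.5 * 1000 * 0.82 = 11070.0 W.
Denominator: rho * g * Q = 1000 * 9.81 * 0.022 = 215.82.
Hp = 11070.0 / 215.82 = 51.29 m.

51.29


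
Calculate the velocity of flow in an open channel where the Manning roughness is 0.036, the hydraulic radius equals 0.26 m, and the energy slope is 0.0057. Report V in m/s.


Manning's equation gives V = (1/n) * R^(2/3) * S^(1/2).
First, compute R^(2/3) = 0.26^(2/3) = 0.4074.
Next, S^(1/2) = 0.0057^(1/2) = 0.075498.
Then 1/n = 1/0.036 = 27.78.
V = 27.78 * 0.4074 * 0.075498 = 0.8543 m/s.

0.8543


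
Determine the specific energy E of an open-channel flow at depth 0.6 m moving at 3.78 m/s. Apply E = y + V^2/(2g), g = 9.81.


Specific energy E = y + V^2/(2g).
Velocity head = V^2/(2g) = 3.78^2 / (2*9.81) = 14.2884 / 19.62 = 0.7283 m.
E = 0.6 + 0.7283 = 1.3283 m.

1.3283


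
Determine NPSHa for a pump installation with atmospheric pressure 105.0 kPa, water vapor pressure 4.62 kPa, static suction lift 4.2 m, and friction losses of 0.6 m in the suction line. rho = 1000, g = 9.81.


NPSHa = p_atm/(rho*g) - z_s - hf_s - p_vap/(rho*g).
p_atm/(rho*g) = 105.0*1000 / (1000*9.81) = 10.703 m.
p_vap/(rho*g) = 4.62*1000 / (1000*9.81) = 0.471 m.
NPSHa = 10.703 - 4.2 - 0.6 - 0.471
      = 5.43 m.

5.43


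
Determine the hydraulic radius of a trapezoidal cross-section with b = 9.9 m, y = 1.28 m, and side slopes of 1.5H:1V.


For a trapezoidal section with side slope z:
A = (b + z*y)*y = (9.9 + 1.5*1.28)*1.28 = 15.13 m^2.
P = b + 2*y*sqrt(1 + z^2) = 9.9 + 2*1.28*sqrt(1 + 1.5^2) = 14.515 m.
R = A/P = 15.13 / 14.515 = 1.0423 m.

1.0423


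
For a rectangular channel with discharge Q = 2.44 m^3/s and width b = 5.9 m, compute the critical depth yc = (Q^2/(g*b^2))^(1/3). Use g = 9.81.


Using yc = (Q^2 / (g * b^2))^(1/3):
Q^2 = 2.44^2 = 5.95.
g * b^2 = 9.81 * 5.9^2 = 9.81 * 34.81 = 341.49.
Q^2 / (g*b^2) = 5.95 / 341.49 = 0.0174.
yc = 0.0174^(1/3) = 0.2593 m.

0.2593


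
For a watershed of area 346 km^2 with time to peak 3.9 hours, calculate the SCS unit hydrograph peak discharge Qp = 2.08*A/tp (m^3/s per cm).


SCS formula: Qp = 2.08 * A / tp.
Qp = 2.08 * 346 / 3.9
   = 719.68 / 3.9
   = 184.53 m^3/s per cm.

184.53


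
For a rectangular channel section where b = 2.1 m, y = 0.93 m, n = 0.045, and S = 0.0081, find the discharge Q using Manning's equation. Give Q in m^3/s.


For a rectangular channel, the cross-sectional area A = b * y = 2.1 * 0.93 = 1.95 m^2.
The wetted perimeter P = b + 2y = 2.1 + 2*0.93 = 3.96 m.
Hydraulic radius R = A/P = 1.95/3.96 = 0.4932 m.
Velocity V = (1/n)*R^(2/3)*S^(1/2) = (1/0.045)*0.4932^(2/3)*0.0081^(1/2) = 1.2484 m/s.
Discharge Q = A * V = 1.95 * 1.2484 = 2.438 m^3/s.

2.438


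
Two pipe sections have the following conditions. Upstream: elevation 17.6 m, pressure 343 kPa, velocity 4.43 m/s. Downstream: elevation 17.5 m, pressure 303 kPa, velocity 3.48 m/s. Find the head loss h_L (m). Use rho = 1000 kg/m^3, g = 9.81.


Total head at each section: H = z + p/(rho*g) + V^2/(2g).
H1 = 17.6 + 343*1000/(1000*9.81) + 4.43^2/(2*9.81)
   = 17.6 + 34.964 + 1.0002
   = 53.565 m.
H2 = 17.5 + 303*1000/(1000*9.81) + 3.48^2/(2*9.81)
   = 17.5 + 30.887 + 0.6172
   = 49.004 m.
h_L = H1 - H2 = 53.565 - 49.004 = 4.56 m.

4.56


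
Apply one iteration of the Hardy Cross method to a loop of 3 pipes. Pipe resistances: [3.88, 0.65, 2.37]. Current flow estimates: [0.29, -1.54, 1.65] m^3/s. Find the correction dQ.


Numerator terms (r*Q*|Q|): 3.88*0.29*|0.29| = 0.3263; 0.65*-1.54*|-1.54| = -1.5415; 2.37*1.65*|1.65| = 6.4523.
Sum of numerator = 5.2371.
Denominator terms (r*|Q|): 3.88*|0.29| = 1.1252; 0.65*|-1.54| = 1.001; 2.37*|1.65| = 3.9105.
2 * sum of denominator = 2 * 6.0367 = 12.0734.
dQ = -5.2371 / 12.0734 = -0.4338 m^3/s.

-0.4338


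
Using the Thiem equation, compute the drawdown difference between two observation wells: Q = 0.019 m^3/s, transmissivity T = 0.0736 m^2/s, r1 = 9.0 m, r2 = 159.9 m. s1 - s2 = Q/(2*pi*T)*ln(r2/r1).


Thiem equation: s1 - s2 = Q/(2*pi*T) * ln(r2/r1).
ln(r2/r1) = ln(159.9/9.0) = 2.8773.
Q/(2*pi*T) = 0.019 / (2*pi*0.0736) = 0.019 / 0.4624 = 0.0411.
s1 - s2 = 0.0411 * 2.8773 = 0.1182 m.

0.1182


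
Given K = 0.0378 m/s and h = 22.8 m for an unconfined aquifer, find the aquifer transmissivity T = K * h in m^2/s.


Transmissivity is defined as T = K * h.
T = 0.0378 * 22.8
  = 0.8618 m^2/s.

0.8618


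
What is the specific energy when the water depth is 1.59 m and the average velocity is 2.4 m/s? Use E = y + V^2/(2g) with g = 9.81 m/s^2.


Specific energy E = y + V^2/(2g).
Velocity head = V^2/(2g) = 2.4^2 / (2*9.81) = 5.76 / 19.62 = 0.2936 m.
E = 1.59 + 0.2936 = 1.8836 m.

1.8836


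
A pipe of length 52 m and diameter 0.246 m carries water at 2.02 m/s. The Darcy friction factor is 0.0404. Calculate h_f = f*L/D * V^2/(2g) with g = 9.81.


Darcy-Weisbach equation: h_f = f * (L/D) * V^2/(2g).
f * L/D = 0.0404 * 52/0.246 = 8.5398.
V^2/(2g) = 2.02^2 / (2*9.81) = 4.0804 / 19.62 = 0.208 m.
h_f = 8.5398 * 0.208 = 1.776 m.

1.776


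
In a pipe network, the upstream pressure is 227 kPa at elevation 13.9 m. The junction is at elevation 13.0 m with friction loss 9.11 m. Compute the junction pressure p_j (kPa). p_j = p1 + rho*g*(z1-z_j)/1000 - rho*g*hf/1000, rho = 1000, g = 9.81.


Junction pressure: p_j = p1 + rho*g*(z1 - z_j)/1000 - rho*g*hf/1000.
Elevation term = 1000*9.81*(13.9 - 13.0)/1000 = 8.829 kPa.
Friction term = 1000*9.81*9.11/1000 = 89.369 kPa.
p_j = 227 + 8.829 - 89.369 = 146.46 kPa.

146.46


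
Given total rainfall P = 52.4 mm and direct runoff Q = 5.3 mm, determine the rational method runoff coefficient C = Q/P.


The runoff coefficient C = runoff depth / rainfall depth.
C = 5.3 / 52.4
  = 0.1011.

0.1011


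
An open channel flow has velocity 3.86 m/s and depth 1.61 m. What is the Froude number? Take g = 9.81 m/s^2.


The Froude number is defined as Fr = V / sqrt(g*y).
g*y = 9.81 * 1.61 = 15.7941.
sqrt(g*y) = sqrt(15.7941) = 3.9742.
Fr = 3.86 / 3.9742 = 0.9713.

0.9713


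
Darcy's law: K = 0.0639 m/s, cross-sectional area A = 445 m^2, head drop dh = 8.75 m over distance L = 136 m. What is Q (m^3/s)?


Darcy's law: Q = K * A * i, where i = dh/L.
Hydraulic gradient i = 8.75 / 136 = 0.064338.
Q = 0.0639 * 445 * 0.064338
  = 1.8295 m^3/s.

1.8295


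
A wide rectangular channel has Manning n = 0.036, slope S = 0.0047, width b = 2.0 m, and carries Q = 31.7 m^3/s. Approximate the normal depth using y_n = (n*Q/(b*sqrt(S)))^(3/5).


We use the wide-channel approximation y_n = (n*Q/(b*sqrt(S)))^(3/5).
sqrt(S) = sqrt(0.0047) = 0.068557.
Numerator: n*Q = 0.036 * 31.7 = 1.1412.
Denominator: b*sqrt(S) = 2.0 * 0.068557 = 0.137114.
arg = 8.3231.
y_n = 8.3231^(3/5) = 3.5659 m.

3.5659


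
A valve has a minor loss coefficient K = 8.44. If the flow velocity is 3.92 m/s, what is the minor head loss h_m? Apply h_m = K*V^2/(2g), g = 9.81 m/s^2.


Minor loss formula: h_m = K * V^2/(2g).
V^2 = 3.92^2 = 15.3664.
V^2/(2g) = 15.3664 / 19.62 = 0.7832 m.
h_m = 8.44 * 0.7832 = 6.6102 m.

6.6102


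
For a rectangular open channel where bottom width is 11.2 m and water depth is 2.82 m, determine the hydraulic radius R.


For a rectangular section:
Flow area A = b * y = 11.2 * 2.82 = 31.58 m^2.
Wetted perimeter P = b + 2y = 11.2 + 2*2.82 = 16.84 m.
Hydraulic radius R = A/P = 31.58 / 16.84 = 1.8755 m.

1.8755


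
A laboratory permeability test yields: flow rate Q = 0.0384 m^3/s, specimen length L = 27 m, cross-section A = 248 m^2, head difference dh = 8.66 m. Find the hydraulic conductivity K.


From K = Q*L / (A*dh):
Numerator: Q*L = 0.0384 * 27 = 1.0368.
Denominator: A*dh = 248 * 8.66 = 2147.68.
K = 1.0368 / 2147.68 = 0.000483 m/s.

0.000483


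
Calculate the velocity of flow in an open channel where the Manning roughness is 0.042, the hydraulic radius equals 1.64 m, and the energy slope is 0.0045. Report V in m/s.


Manning's equation gives V = (1/n) * R^(2/3) * S^(1/2).
First, compute R^(2/3) = 1.64^(2/3) = 1.3907.
Next, S^(1/2) = 0.0045^(1/2) = 0.067082.
Then 1/n = 1/0.042 = 23.81.
V = 23.81 * 1.3907 * 0.067082 = 2.2212 m/s.

2.2212


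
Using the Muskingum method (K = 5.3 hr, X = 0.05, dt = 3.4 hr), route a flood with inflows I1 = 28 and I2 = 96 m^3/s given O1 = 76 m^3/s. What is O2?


Muskingum coefficients:
denom = 2*K*(1-X) + dt = 2*5.3*(1-0.05) + 3.4 = 13.47.
C0 = (dt - 2*K*X)/denom = (3.4 - 2*5.3*0.05)/13.47 = 0.2131.
C1 = (dt + 2*K*X)/denom = (3.4 + 2*5.3*0.05)/13.47 = 0.2918.
C2 = (2*K*(1-X) - dt)/denom = 0.4952.
O2 = C0*I2 + C1*I1 + C2*O1
   = 0.2131*96 + 0.2918*28 + 0.4952*76
   = 66.26 m^3/s.

66.26


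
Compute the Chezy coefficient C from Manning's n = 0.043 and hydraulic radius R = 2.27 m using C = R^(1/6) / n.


The Chezy coefficient relates to Manning's n through C = R^(1/6) / n.
R^(1/6) = 2.27^(1/6) = 1.146404.
C = 1.146404 / 0.043 = 26.66 m^(1/2)/s.

26.66


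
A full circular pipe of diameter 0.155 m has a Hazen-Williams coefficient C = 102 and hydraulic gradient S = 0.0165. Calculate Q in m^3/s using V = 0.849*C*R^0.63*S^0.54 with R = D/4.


For a full circular pipe, R = D/4 = 0.155/4 = 0.0387 m.
V = 0.849 * 102 * 0.0387^0.63 * 0.0165^0.54
  = 0.849 * 102 * 0.129006 * 0.109004
  = 1.2178 m/s.
Pipe area A = pi*D^2/4 = pi*0.155^2/4 = 0.0189 m^2.
Q = A * V = 0.0189 * 1.2178 = 0.023 m^3/s.

0.023


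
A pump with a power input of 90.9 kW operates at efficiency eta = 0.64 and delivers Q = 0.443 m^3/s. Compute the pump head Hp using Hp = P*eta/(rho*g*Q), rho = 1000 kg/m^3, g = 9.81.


Pump head formula: Hp = P * eta / (rho * g * Q).
Numerator: P * eta = 90.9 * 1000 * 0.64 = 58176.0 W.
Denominator: rho * g * Q = 1000 * 9.81 * 0.443 = 4345.83.
Hp = 58176.0 / 4345.83 = 13.39 m.

13.39


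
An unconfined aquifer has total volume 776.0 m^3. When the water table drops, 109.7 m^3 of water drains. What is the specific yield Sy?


Specific yield Sy = Volume drained / Total volume.
Sy = 109.7 / 776.0
   = 0.1414.

0.1414


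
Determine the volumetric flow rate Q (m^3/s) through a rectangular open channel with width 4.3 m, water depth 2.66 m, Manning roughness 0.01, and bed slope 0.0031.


For a rectangular channel, the cross-sectional area A = b * y = 4.3 * 2.66 = 11.44 m^2.
The wetted perimeter P = b + 2y = 4.3 + 2*2.66 = 9.62 m.
Hydraulic radius R = A/P = 11.44/9.62 = 1.189 m.
Velocity V = (1/n)*R^(2/3)*S^(1/2) = (1/0.01)*1.189^(2/3)*0.0031^(1/2) = 6.2488 m/s.
Discharge Q = A * V = 11.44 * 6.2488 = 71.474 m^3/s.

71.474


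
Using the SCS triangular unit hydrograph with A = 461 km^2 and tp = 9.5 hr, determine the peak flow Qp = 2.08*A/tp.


SCS formula: Qp = 2.08 * A / tp.
Qp = 2.08 * 461 / 9.5
   = 958.88 / 9.5
   = 100.93 m^3/s per cm.

100.93


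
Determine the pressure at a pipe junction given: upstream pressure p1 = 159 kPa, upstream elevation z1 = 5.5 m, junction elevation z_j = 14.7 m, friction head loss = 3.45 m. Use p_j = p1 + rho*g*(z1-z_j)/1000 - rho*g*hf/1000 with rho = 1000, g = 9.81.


Junction pressure: p_j = p1 + rho*g*(z1 - z_j)/1000 - rho*g*hf/1000.
Elevation term = 1000*9.81*(5.5 - 14.7)/1000 = -90.252 kPa.
Friction term = 1000*9.81*3.45/1000 = 33.844 kPa.
p_j = 159 + -90.252 - 33.844 = 34.9 kPa.

34.9


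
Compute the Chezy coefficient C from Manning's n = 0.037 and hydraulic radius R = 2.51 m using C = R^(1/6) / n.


The Chezy coefficient relates to Manning's n through C = R^(1/6) / n.
R^(1/6) = 2.51^(1/6) = 1.165768.
C = 1.165768 / 0.037 = 31.51 m^(1/2)/s.

31.51


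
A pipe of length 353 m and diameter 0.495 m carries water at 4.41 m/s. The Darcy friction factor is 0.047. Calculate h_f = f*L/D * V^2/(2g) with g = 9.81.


Darcy-Weisbach equation: h_f = f * (L/D) * V^2/(2g).
f * L/D = 0.047 * 353/0.495 = 33.5172.
V^2/(2g) = 4.41^2 / (2*9.81) = 19.4481 / 19.62 = 0.9912 m.
h_f = 33.5172 * 0.9912 = 33.224 m.

33.224


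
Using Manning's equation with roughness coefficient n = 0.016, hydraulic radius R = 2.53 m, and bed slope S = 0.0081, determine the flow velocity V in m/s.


Manning's equation gives V = (1/n) * R^(2/3) * S^(1/2).
First, compute R^(2/3) = 2.53^(2/3) = 1.8567.
Next, S^(1/2) = 0.0081^(1/2) = 0.09.
Then 1/n = 1/0.016 = 62.5.
V = 62.5 * 1.8567 * 0.09 = 10.4441 m/s.

10.4441


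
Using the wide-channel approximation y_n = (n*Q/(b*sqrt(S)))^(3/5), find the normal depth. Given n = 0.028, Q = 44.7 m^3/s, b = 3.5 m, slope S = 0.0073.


We use the wide-channel approximation y_n = (n*Q/(b*sqrt(S)))^(3/5).
sqrt(S) = sqrt(0.0073) = 0.08544.
Numerator: n*Q = 0.028 * 44.7 = 1.2516.
Denominator: b*sqrt(S) = 3.5 * 0.08544 = 0.29904.
arg = 4.1854.
y_n = 4.1854^(3/5) = 2.3607 m.

2.3607


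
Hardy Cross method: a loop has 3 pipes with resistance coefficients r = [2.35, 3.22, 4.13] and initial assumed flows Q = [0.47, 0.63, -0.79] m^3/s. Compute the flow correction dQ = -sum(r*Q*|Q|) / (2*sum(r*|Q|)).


Numerator terms (r*Q*|Q|): 2.35*0.47*|0.47| = 0.5191; 3.22*0.63*|0.63| = 1.278; 4.13*-0.79*|-0.79| = -2.5775.
Sum of numerator = -0.7804.
Denominator terms (r*|Q|): 2.35*|0.47| = 1.1045; 3.22*|0.63| = 2.0286; 4.13*|-0.79| = 3.2627.
2 * sum of denominator = 2 * 6.3958 = 12.7916.
dQ = --0.7804 / 12.7916 = 0.061 m^3/s.

0.061


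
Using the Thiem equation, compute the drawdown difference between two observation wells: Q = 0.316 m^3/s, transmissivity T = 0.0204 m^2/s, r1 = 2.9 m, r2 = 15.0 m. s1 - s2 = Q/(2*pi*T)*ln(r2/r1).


Thiem equation: s1 - s2 = Q/(2*pi*T) * ln(r2/r1).
ln(r2/r1) = ln(15.0/2.9) = 1.6433.
Q/(2*pi*T) = 0.316 / (2*pi*0.0204) = 0.316 / 0.1282 = 2.4653.
s1 - s2 = 2.4653 * 1.6433 = 4.0514 m.

4.0514


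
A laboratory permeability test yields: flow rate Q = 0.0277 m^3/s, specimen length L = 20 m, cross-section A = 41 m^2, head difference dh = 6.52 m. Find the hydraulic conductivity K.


From K = Q*L / (A*dh):
Numerator: Q*L = 0.0277 * 20 = 0.554.
Denominator: A*dh = 41 * 6.52 = 267.32.
K = 0.554 / 267.32 = 0.002072 m/s.

0.002072


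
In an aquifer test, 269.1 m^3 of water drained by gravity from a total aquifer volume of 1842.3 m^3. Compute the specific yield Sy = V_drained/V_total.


Specific yield Sy = Volume drained / Total volume.
Sy = 269.1 / 1842.3
   = 0.1461.

0.1461


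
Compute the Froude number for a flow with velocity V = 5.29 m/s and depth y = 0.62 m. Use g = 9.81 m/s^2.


The Froude number is defined as Fr = V / sqrt(g*y).
g*y = 9.81 * 0.62 = 6.0822.
sqrt(g*y) = sqrt(6.0822) = 2.4662.
Fr = 5.29 / 2.4662 = 2.145.

2.145


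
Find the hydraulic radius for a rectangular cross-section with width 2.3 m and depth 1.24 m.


For a rectangular section:
Flow area A = b * y = 2.3 * 1.24 = 2.85 m^2.
Wetted perimeter P = b + 2y = 2.3 + 2*1.24 = 4.78 m.
Hydraulic radius R = A/P = 2.85 / 4.78 = 0.5967 m.

0.5967


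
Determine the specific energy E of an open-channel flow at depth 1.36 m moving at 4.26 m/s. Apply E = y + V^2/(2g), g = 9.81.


Specific energy E = y + V^2/(2g).
Velocity head = V^2/(2g) = 4.26^2 / (2*9.81) = 18.1476 / 19.62 = 0.925 m.
E = 1.36 + 0.925 = 2.285 m.

2.285


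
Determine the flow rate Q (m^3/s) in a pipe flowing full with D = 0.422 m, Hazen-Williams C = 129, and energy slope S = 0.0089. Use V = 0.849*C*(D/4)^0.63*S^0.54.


For a full circular pipe, R = D/4 = 0.422/4 = 0.1055 m.
V = 0.849 * 129 * 0.1055^0.63 * 0.0089^0.54
  = 0.849 * 129 * 0.242465 * 0.078104
  = 2.074 m/s.
Pipe area A = pi*D^2/4 = pi*0.422^2/4 = 0.1399 m^2.
Q = A * V = 0.1399 * 2.074 = 0.2901 m^3/s.

0.2901


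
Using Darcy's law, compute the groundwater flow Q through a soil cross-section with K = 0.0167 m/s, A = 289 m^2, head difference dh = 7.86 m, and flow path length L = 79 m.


Darcy's law: Q = K * A * i, where i = dh/L.
Hydraulic gradient i = 7.86 / 79 = 0.099494.
Q = 0.0167 * 289 * 0.099494
  = 0.4802 m^3/s.

0.4802


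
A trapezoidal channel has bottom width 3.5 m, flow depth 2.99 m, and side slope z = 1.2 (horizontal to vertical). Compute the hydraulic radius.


For a trapezoidal section with side slope z:
A = (b + z*y)*y = (3.5 + 1.2*2.99)*2.99 = 21.193 m^2.
P = b + 2*y*sqrt(1 + z^2) = 3.5 + 2*2.99*sqrt(1 + 1.2^2) = 12.841 m.
R = A/P = 21.193 / 12.841 = 1.6504 m.

1.6504


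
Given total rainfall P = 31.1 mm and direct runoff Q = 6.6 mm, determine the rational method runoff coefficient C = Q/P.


The runoff coefficient C = runoff depth / rainfall depth.
C = 6.6 / 31.1
  = 0.2122.

0.2122


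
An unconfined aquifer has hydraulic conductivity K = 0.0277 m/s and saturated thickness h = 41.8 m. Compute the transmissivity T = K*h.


Transmissivity is defined as T = K * h.
T = 0.0277 * 41.8
  = 1.1579 m^2/s.

1.1579


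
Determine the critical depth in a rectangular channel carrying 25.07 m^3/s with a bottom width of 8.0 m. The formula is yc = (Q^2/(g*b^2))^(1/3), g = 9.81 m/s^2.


Using yc = (Q^2 / (g * b^2))^(1/3):
Q^2 = 25.07^2 = 628.5.
g * b^2 = 9.81 * 8.0^2 = 9.81 * 64.0 = 627.84.
Q^2 / (g*b^2) = 628.5 / 627.84 = 1.0011.
yc = 1.0011^(1/3) = 1.0004 m.

1.0004


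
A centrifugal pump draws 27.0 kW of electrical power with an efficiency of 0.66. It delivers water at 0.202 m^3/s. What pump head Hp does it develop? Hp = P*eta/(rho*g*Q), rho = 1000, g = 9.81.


Pump head formula: Hp = P * eta / (rho * g * Q).
Numerator: P * eta = 27.0 * 1000 * 0.66 = 17820.0 W.
Denominator: rho * g * Q = 1000 * 9.81 * 0.202 = 1981.62.
Hp = 17820.0 / 1981.62 = 8.99 m.

8.99


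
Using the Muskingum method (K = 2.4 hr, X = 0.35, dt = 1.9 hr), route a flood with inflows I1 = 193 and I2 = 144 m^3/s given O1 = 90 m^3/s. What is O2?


Muskingum coefficients:
denom = 2*K*(1-X) + dt = 2*2.4*(1-0.35) + 1.9 = 5.02.
C0 = (dt - 2*K*X)/denom = (1.9 - 2*2.4*0.35)/5.02 = 0.0438.
C1 = (dt + 2*K*X)/denom = (1.9 + 2*2.4*0.35)/5.02 = 0.7131.
C2 = (2*K*(1-X) - dt)/denom = 0.243.
O2 = C0*I2 + C1*I1 + C2*O1
   = 0.0438*144 + 0.7131*193 + 0.243*90
   = 165.82 m^3/s.

165.82


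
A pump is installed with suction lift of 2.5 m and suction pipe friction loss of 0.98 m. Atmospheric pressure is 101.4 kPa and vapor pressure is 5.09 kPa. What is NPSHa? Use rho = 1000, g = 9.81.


NPSHa = p_atm/(rho*g) - z_s - hf_s - p_vap/(rho*g).
p_atm/(rho*g) = 101.4*1000 / (1000*9.81) = 10.336 m.
p_vap/(rho*g) = 5.09*1000 / (1000*9.81) = 0.519 m.
NPSHa = 10.336 - 2.5 - 0.98 - 0.519
      = 6.34 m.

6.34


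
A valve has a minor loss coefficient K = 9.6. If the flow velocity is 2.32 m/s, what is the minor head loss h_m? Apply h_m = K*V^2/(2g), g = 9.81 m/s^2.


Minor loss formula: h_m = K * V^2/(2g).
V^2 = 2.32^2 = 5.3824.
V^2/(2g) = 5.3824 / 19.62 = 0.2743 m.
h_m = 9.6 * 0.2743 = 2.6336 m.

2.6336


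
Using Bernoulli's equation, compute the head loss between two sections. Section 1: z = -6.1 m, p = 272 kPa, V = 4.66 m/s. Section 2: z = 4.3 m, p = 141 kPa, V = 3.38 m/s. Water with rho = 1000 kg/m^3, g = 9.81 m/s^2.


Total head at each section: H = z + p/(rho*g) + V^2/(2g).
H1 = -6.1 + 272*1000/(1000*9.81) + 4.66^2/(2*9.81)
   = -6.1 + 27.727 + 1.1068
   = 22.734 m.
H2 = 4.3 + 141*1000/(1000*9.81) + 3.38^2/(2*9.81)
   = 4.3 + 14.373 + 0.5823
   = 19.255 m.
h_L = H1 - H2 = 22.734 - 19.255 = 3.478 m.

3.478


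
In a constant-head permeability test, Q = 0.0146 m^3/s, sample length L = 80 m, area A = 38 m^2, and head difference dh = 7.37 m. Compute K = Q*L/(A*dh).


From K = Q*L / (A*dh):
Numerator: Q*L = 0.0146 * 80 = 1.168.
Denominator: A*dh = 38 * 7.37 = 280.06.
K = 1.168 / 280.06 = 0.004171 m/s.

0.004171


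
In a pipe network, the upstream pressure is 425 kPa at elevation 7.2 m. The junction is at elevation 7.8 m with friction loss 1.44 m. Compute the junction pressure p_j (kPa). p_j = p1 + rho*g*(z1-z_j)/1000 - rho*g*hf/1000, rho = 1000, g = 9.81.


Junction pressure: p_j = p1 + rho*g*(z1 - z_j)/1000 - rho*g*hf/1000.
Elevation term = 1000*9.81*(7.2 - 7.8)/1000 = -5.886 kPa.
Friction term = 1000*9.81*1.44/1000 = 14.126 kPa.
p_j = 425 + -5.886 - 14.126 = 404.99 kPa.

404.99


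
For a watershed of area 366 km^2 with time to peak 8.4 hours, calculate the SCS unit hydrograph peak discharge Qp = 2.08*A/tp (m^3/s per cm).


SCS formula: Qp = 2.08 * A / tp.
Qp = 2.08 * 366 / 8.4
   = 761.28 / 8.4
   = 90.63 m^3/s per cm.

90.63


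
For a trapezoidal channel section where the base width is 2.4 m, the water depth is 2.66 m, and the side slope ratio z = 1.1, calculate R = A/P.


For a trapezoidal section with side slope z:
A = (b + z*y)*y = (2.4 + 1.1*2.66)*2.66 = 14.167 m^2.
P = b + 2*y*sqrt(1 + z^2) = 2.4 + 2*2.66*sqrt(1 + 1.1^2) = 10.309 m.
R = A/P = 14.167 / 10.309 = 1.3743 m.

1.3743


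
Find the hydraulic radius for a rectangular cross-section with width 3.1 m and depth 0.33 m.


For a rectangular section:
Flow area A = b * y = 3.1 * 0.33 = 1.02 m^2.
Wetted perimeter P = b + 2y = 3.1 + 2*0.33 = 3.76 m.
Hydraulic radius R = A/P = 1.02 / 3.76 = 0.2721 m.

0.2721


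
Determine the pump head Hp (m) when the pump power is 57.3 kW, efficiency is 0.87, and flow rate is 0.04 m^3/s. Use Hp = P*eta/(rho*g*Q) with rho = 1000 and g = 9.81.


Pump head formula: Hp = P * eta / (rho * g * Q).
Numerator: P * eta = 57.3 * 1000 * 0.87 = 49851.0 W.
Denominator: rho * g * Q = 1000 * 9.81 * 0.04 = 392.4.
Hp = 49851.0 / 392.4 = 127.04 m.

127.04


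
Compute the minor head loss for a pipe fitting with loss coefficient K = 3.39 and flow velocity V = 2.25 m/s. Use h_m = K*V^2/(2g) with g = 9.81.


Minor loss formula: h_m = K * V^2/(2g).
V^2 = 2.25^2 = 5.0625.
V^2/(2g) = 5.0625 / 19.62 = 0.258 m.
h_m = 3.39 * 0.258 = 0.8747 m.

0.8747


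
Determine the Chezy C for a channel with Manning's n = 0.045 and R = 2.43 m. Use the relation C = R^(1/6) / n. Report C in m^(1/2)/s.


The Chezy coefficient relates to Manning's n through C = R^(1/6) / n.
R^(1/6) = 2.43^(1/6) = 1.159492.
C = 1.159492 / 0.045 = 25.77 m^(1/2)/s.

25.77


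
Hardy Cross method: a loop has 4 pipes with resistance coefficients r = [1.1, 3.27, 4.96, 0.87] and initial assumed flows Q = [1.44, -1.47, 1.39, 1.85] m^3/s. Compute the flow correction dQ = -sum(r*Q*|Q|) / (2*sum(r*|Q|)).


Numerator terms (r*Q*|Q|): 1.1*1.44*|1.44| = 2.281; 3.27*-1.47*|-1.47| = -7.0661; 4.96*1.39*|1.39| = 9.5832; 0.87*1.85*|1.85| = 2.9776.
Sum of numerator = 7.7756.
Denominator terms (r*|Q|): 1.1*|1.44| = 1.584; 3.27*|-1.47| = 4.8069; 4.96*|1.39| = 6.8944; 0.87*|1.85| = 1.6095.
2 * sum of denominator = 2 * 14.8948 = 29.7896.
dQ = -7.7756 / 29.7896 = -0.261 m^3/s.

-0.261


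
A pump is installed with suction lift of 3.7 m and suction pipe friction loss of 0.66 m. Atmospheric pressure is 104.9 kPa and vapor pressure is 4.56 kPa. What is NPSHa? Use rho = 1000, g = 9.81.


NPSHa = p_atm/(rho*g) - z_s - hf_s - p_vap/(rho*g).
p_atm/(rho*g) = 104.9*1000 / (1000*9.81) = 10.693 m.
p_vap/(rho*g) = 4.56*1000 / (1000*9.81) = 0.465 m.
NPSHa = 10.693 - 3.7 - 0.66 - 0.465
      = 5.87 m.

5.87


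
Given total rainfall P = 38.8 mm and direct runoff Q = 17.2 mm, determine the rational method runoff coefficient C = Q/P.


The runoff coefficient C = runoff depth / rainfall depth.
C = 17.2 / 38.8
  = 0.4433.

0.4433


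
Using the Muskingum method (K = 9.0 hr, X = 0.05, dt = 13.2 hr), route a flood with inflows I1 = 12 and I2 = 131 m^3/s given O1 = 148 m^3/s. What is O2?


Muskingum coefficients:
denom = 2*K*(1-X) + dt = 2*9.0*(1-0.05) + 13.2 = 30.3.
C0 = (dt - 2*K*X)/denom = (13.2 - 2*9.0*0.05)/30.3 = 0.4059.
C1 = (dt + 2*K*X)/denom = (13.2 + 2*9.0*0.05)/30.3 = 0.4653.
C2 = (2*K*(1-X) - dt)/denom = 0.1287.
O2 = C0*I2 + C1*I1 + C2*O1
   = 0.4059*131 + 0.4653*12 + 0.1287*148
   = 77.81 m^3/s.

77.81


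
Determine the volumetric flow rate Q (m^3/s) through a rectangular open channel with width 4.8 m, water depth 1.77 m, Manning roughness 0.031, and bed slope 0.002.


For a rectangular channel, the cross-sectional area A = b * y = 4.8 * 1.77 = 8.5 m^2.
The wetted perimeter P = b + 2y = 4.8 + 2*1.77 = 8.34 m.
Hydraulic radius R = A/P = 8.5/8.34 = 1.0187 m.
Velocity V = (1/n)*R^(2/3)*S^(1/2) = (1/0.031)*1.0187^(2/3)*0.002^(1/2) = 1.4606 m/s.
Discharge Q = A * V = 8.5 * 1.4606 = 12.409 m^3/s.

12.409


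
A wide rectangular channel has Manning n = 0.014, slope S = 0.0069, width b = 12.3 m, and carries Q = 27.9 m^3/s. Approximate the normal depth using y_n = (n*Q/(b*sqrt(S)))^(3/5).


We use the wide-channel approximation y_n = (n*Q/(b*sqrt(S)))^(3/5).
sqrt(S) = sqrt(0.0069) = 0.083066.
Numerator: n*Q = 0.014 * 27.9 = 0.3906.
Denominator: b*sqrt(S) = 12.3 * 0.083066 = 1.021712.
arg = 0.3823.
y_n = 0.3823^(3/5) = 0.5616 m.

0.5616
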